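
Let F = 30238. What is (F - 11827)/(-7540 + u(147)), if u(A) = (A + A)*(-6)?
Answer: -18411/9304 ≈ -1.9788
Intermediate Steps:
u(A) = -12*A (u(A) = (2*A)*(-6) = -12*A)
(F - 11827)/(-7540 + u(147)) = (30238 - 11827)/(-7540 - 12*147) = 18411/(-7540 - 1764) = 18411/(-9304) = 18411*(-1/9304) = -18411/9304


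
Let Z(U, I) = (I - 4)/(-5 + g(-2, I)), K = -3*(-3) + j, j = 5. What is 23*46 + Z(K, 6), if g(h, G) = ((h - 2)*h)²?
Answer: 62424/59 ≈ 1058.0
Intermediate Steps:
K = 14 (K = -3*(-3) + 5 = 9 + 5 = 14)
g(h, G) = h²*(-2 + h)² (g(h, G) = ((-2 + h)*h)² = (h*(-2 + h))² = h²*(-2 + h)²)
Z(U, I) = -4/59 + I/59 (Z(U, I) = (I - 4)/(-5 + (-2)²*(-2 - 2)²) = (-4 + I)/(-5 + 4*(-4)²) = (-4 + I)/(-5 + 4*16) = (-4 + I)/(-5 + 64) = (-4 + I)/59 = (-4 + I)*(1/59) = -4/59 + I/59)
23*46 + Z(K, 6) = 23*46 + (-4/59 + (1/59)*6) = 1058 + (-4/59 + 6/59) = 1058 + 2/59 = 62424/59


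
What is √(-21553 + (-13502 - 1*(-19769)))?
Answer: I*√15286 ≈ 123.64*I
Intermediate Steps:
√(-21553 + (-13502 - 1*(-19769))) = √(-21553 + (-13502 + 19769)) = √(-21553 + 6267) = √(-15286) = I*√15286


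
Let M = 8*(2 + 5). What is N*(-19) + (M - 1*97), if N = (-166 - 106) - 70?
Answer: 6457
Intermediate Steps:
M = 56 (M = 8*7 = 56)
N = -342 (N = -272 - 70 = -342)
N*(-19) + (M - 1*97) = -342*(-19) + (56 - 1*97) = 6498 + (56 - 97) = 6498 - 41 = 6457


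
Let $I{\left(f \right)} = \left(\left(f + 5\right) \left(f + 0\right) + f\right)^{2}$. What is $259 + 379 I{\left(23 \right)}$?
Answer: $168613190$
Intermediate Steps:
$I{\left(f \right)} = \left(f + f \left(5 + f\right)\right)^{2}$ ($I{\left(f \right)} = \left(\left(5 + f\right) f + f\right)^{2} = \left(f \left(5 + f\right) + f\right)^{2} = \left(f + f \left(5 + f\right)\right)^{2}$)
$259 + 379 I{\left(23 \right)} = 259 + 379 \cdot 23^{2} \left(6 + 23\right)^{2} = 259 + 379 \cdot 529 \cdot 29^{2} = 259 + 379 \cdot 529 \cdot 841 = 259 + 379 \cdot 444889 = 259 + 168612931 = 168613190$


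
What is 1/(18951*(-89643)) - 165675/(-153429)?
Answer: 93817582574782/86882981045499 ≈ 1.0798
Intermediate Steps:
1/(18951*(-89643)) - 165675/(-153429) = (1/18951)*(-1/89643) - 165675*(-1/153429) = -1/1698824493 + 55225/51143 = 93817582574782/86882981045499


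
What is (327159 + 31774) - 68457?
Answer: 290476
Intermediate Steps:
(327159 + 31774) - 68457 = 358933 - 68457 = 290476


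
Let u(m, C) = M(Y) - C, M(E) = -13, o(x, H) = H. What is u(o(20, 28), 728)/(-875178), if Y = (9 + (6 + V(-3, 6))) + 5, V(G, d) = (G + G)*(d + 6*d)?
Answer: 13/15354 ≈ 0.00084668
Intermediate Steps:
V(G, d) = 14*G*d (V(G, d) = (2*G)*(7*d) = 14*G*d)
Y = -232 (Y = (9 + (6 + 14*(-3)*6)) + 5 = (9 + (6 - 252)) + 5 = (9 - 246) + 5 = -237 + 5 = -232)
u(m, C) = -13 - C
u(o(20, 28), 728)/(-875178) = (-13 - 1*728)/(-875178) = (-13 - 728)*(-1/875178) = -741*(-1/875178) = 13/15354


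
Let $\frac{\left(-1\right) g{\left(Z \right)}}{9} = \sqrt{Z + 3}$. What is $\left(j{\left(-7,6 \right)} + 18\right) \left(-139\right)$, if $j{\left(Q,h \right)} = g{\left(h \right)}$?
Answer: $1251$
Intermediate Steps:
$g{\left(Z \right)} = - 9 \sqrt{3 + Z}$ ($g{\left(Z \right)} = - 9 \sqrt{Z + 3} = - 9 \sqrt{3 + Z}$)
$j{\left(Q,h \right)} = - 9 \sqrt{3 + h}$
$\left(j{\left(-7,6 \right)} + 18\right) \left(-139\right) = \left(- 9 \sqrt{3 + 6} + 18\right) \left(-139\right) = \left(- 9 \sqrt{9} + 18\right) \left(-139\right) = \left(\left(-9\right) 3 + 18\right) \left(-139\right) = \left(-27 + 18\right) \left(-139\right) = \left(-9\right) \left(-139\right) = 1251$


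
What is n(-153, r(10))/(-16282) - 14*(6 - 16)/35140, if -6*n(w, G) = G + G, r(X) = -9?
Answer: 15529/4086782 ≈ 0.0037998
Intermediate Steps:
n(w, G) = -G/3 (n(w, G) = -(G + G)/6 = -G/3)
n(-153, r(10))/(-16282) - 14*(6 - 16)/35140 = -1/3*(-9)/(-16282) - 14*(6 - 16)/35140 = 3*(-1/16282) - 14*(-10)*(1/35140) = -3/16282 + 140*(1/35140) = -3/16282 + 1/251 = 15529/4086782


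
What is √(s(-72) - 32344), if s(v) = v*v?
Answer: 2*I*√6790 ≈ 164.8*I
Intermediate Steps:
s(v) = v²
√(s(-72) - 32344) = √((-72)² - 32344) = √(5184 - 32344) = √(-27160) = 2*I*√6790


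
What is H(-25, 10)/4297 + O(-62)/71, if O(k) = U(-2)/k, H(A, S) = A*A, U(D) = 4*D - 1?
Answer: 2789923/18915394 ≈ 0.14749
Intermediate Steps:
U(D) = -1 + 4*D
H(A, S) = A**2
O(k) = -9/k (O(k) = (-1 + 4*(-2))/k = (-1 - 8)/k = -9/k)
H(-25, 10)/4297 + O(-62)/71 = (-25)**2/4297 - 9/(-62)/71 = 625*(1/4297) - 9*(-1/62)*(1/71) = 625/4297 + (9/62)*(1/71) = 625/4297 + 9/4402 = 2789923/18915394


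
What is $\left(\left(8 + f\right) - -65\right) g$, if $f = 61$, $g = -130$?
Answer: $-17420$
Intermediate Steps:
$\left(\left(8 + f\right) - -65\right) g = \left(\left(8 + 61\right) - -65\right) \left(-130\right) = \left(69 + 65\right) \left(-130\right) = 134 \left(-130\right) = -17420$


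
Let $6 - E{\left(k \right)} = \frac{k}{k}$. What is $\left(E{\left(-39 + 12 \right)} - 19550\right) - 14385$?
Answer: $-33930$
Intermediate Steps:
$E{\left(k \right)} = 5$ ($E{\left(k \right)} = 6 - \frac{k}{k} = 6 - 1 = 5$)
$\left(E{\left(-39 + 12 \right)} - 19550\right) - 14385 = \left(5 - 19550\right) - 14385 = -19545 - 14385 = -33930$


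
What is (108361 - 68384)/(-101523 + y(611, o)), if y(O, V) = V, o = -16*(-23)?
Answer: -39977/101155 ≈ -0.39521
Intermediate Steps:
o = 368
(108361 - 68384)/(-101523 + y(611, o)) = (108361 - 68384)/(-101523 + 368) = 39977/(-101155) = 39977*(-1/101155) = -39977/101155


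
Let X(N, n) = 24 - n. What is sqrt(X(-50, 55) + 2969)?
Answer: sqrt(2938) ≈ 54.203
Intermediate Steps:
sqrt(X(-50, 55) + 2969) = sqrt((24 - 1*55) + 2969) = sqrt((24 - 55) + 2969) = sqrt(-31 + 2969) = sqrt(2938)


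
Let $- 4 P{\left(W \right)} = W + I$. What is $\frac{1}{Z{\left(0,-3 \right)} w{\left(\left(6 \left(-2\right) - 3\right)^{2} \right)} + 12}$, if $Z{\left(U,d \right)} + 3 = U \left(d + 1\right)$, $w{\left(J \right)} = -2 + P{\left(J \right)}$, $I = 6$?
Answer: $\frac{4}{765} \approx 0.0052288$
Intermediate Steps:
$P{\left(W \right)} = - \frac{3}{2} - \frac{W}{4}$ ($P{\left(W \right)} = - \frac{W + 6}{4} = - \frac{6 + W}{4} = - \frac{3}{2} - \frac{W}{4}$)
$w{\left(J \right)} = - \frac{7}{2} - \frac{J}{4}$ ($w{\left(J \right)} = -2 - \left(\frac{3}{2} + \frac{J}{4}\right) = - \frac{7}{2} - \frac{J}{4}$)
$Z{\left(U,d \right)} = -3 + U \left(1 + d\right)$ ($Z{\left(U,d \right)} = -3 + U \left(d + 1\right) = -3 + U \left(1 + d\right)$)
$\frac{1}{Z{\left(0,-3 \right)} w{\left(\left(6 \left(-2\right) - 3\right)^{2} \right)} + 12} = \frac{1}{\left(-3 + 0 + 0 \left(-3\right)\right) \left(- \frac{7}{2} - \frac{\left(6 \left(-2\right) - 3\right)^{2}}{4}\right) + 12} = \frac{1}{\left(-3 + 0 + 0\right) \left(- \frac{7}{2} - \frac{\left(-12 - 3\right)^{2}}{4}\right) + 12} = \frac{1}{- 3 \left(- \frac{7}{2} - \frac{\left(-15\right)^{2}}{4}\right) + 12} = \frac{1}{- 3 \left(- \frac{7}{2} - \frac{225}{4}\right) + 12} = \frac{1}{\left(-3\right) \left(- \frac{239}{4}\right) + 12} = \frac{1}{\frac{717}{4} + 12} = \frac{1}{\frac{765}{4}} = \frac{4}{765}$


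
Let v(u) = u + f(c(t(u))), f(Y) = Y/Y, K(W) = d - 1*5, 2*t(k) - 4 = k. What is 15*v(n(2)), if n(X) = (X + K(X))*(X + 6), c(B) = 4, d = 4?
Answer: 135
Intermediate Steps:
t(k) = 2 + k/2
K(W) = -1 (K(W) = 4 - 1*5 = 4 - 5 = -1)
f(Y) = 1
n(X) = (-1 + X)*(6 + X) (n(X) = (X - 1)*(X + 6) = (-1 + X)*(6 + X))
v(u) = 1 + u (v(u) = u + 1 = 1 + u)
15*v(n(2)) = 15*(1 + (-6 + 2² + 5*2)) = 15*(1 + (-6 + 4 + 10)) = 15*(1 + 8) = 15*9 = 135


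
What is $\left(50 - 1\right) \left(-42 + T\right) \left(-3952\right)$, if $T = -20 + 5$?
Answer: $11037936$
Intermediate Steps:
$T = -15$
$\left(50 - 1\right) \left(-42 + T\right) \left(-3952\right) = \left(50 - 1\right) \left(-42 - 15\right) \left(-3952\right) = 49 \left(-57\right) \left(-3952\right) = \left(-2793\right) \left(-3952\right) = 11037936$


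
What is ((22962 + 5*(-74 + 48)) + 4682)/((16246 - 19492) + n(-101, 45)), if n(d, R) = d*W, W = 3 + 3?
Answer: -13757/1926 ≈ -7.1428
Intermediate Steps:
W = 6
n(d, R) = 6*d (n(d, R) = d*6 = 6*d)
((22962 + 5*(-74 + 48)) + 4682)/((16246 - 19492) + n(-101, 45)) = ((22962 + 5*(-74 + 48)) + 4682)/((16246 - 19492) + 6*(-101)) = ((22962 + 5*(-26)) + 4682)/(-3246 - 606) = ((22962 - 130) + 4682)/(-3852) = (22832 + 4682)*(-1/3852) = 27514*(-1/3852) = -13757/1926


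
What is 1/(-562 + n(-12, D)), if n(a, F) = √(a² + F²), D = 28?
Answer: -281/157458 - √58/78729 ≈ -0.0018813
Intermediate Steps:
n(a, F) = √(F² + a²)
1/(-562 + n(-12, D)) = 1/(-562 + √(28² + (-12)²)) = 1/(-562 + √(784 + 144)) = 1/(-562 + √928) = 1/(-562 + 4*√58)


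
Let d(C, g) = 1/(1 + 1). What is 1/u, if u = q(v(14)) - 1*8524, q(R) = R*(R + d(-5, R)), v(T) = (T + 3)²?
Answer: 2/150283 ≈ 1.3308e-5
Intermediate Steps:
d(C, g) = ½ (d(C, g) = 1/2 = ½)
v(T) = (3 + T)²
q(R) = R*(½ + R) (q(R) = R*(R + ½) = R*(½ + R))
u = 150283/2 (u = (3 + 14)²*(½ + (3 + 14)²) - 1*8524 = 17²*(½ + 17²) - 8524 = 289*(½ + 289) - 8524 = 289*(579/2) - 8524 = 167331/2 - 8524 = 150283/2 ≈ 75142.)
1/u = 1/(150283/2) = 2/150283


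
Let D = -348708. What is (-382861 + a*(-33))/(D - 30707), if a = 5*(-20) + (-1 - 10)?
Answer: 379198/379415 ≈ 0.99943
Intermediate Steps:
a = -111 (a = -100 - 11 = -111)
(-382861 + a*(-33))/(D - 30707) = (-382861 - 111*(-33))/(-348708 - 30707) = (-382861 + 3663)/(-379415) = -379198*(-1/379415) = 379198/379415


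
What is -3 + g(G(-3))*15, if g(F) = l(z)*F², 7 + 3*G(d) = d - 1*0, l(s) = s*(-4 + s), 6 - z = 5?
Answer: -503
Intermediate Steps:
z = 1 (z = 6 - 1*5 = 6 - 5 = 1)
G(d) = -7/3 + d/3 (G(d) = -7/3 + (d - 1*0)/3 = -7/3 + (d + 0)/3 = -7/3 + d/3)
g(F) = -3*F² (g(F) = (1*(-4 + 1))*F² = (1*(-3))*F² = -3*F²)
-3 + g(G(-3))*15 = -3 - 3*(-7/3 + (⅓)*(-3))²*15 = -3 - 3*(-7/3 - 1)²*15 = -3 - 3*(-10/3)²*15 = -3 - 3*100/9*15 = -3 - 100/3*15 = -3 - 500 = -503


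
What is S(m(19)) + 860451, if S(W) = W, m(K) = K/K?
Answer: 860452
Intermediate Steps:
m(K) = 1
S(m(19)) + 860451 = 1 + 860451 = 860452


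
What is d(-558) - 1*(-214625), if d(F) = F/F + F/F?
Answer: 214627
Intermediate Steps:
d(F) = 2 (d(F) = 1 + 1 = 2)
d(-558) - 1*(-214625) = 2 - 1*(-214625) = 2 + 214625 = 214627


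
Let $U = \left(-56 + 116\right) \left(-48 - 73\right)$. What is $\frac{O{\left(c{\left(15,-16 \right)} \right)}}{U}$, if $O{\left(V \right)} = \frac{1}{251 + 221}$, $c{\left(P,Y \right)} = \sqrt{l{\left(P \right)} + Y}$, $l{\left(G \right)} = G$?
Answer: $- \frac{1}{3426720} \approx -2.9182 \cdot 10^{-7}$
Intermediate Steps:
$c{\left(P,Y \right)} = \sqrt{P + Y}$
$O{\left(V \right)} = \frac{1}{472}$
$U = -7260$ ($U = 60 \left(-48 - 73\right) = 60 \left(-121\right) = -7260$)
$\frac{O{\left(c{\left(15,-16 \right)} \right)}}{U} = \frac{1}{472 \left(-7260\right)} = \frac{1}{472} \left(- \frac{1}{7260}\right) = - \frac{1}{3426720}$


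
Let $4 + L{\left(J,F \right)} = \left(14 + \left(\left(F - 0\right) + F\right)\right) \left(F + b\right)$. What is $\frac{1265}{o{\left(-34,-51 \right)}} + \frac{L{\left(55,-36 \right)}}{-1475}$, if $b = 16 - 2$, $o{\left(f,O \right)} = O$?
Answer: $- \frac{1930747}{75225} \approx -25.666$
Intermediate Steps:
$b = 14$ ($b = 16 - 2 = 14$)
$L{\left(J,F \right)} = -4 + \left(14 + F\right) \left(14 + 2 F\right)$ ($L{\left(J,F \right)} = -4 + \left(14 + \left(\left(F - 0\right) + F\right)\right) \left(F + 14\right) = -4 + \left(14 + \left(\left(F + 0\right) + F\right)\right) \left(14 + F\right) = -4 + \left(14 + \left(F + F\right)\right) \left(14 + F\right) = -4 + \left(14 + 2 F\right) \left(14 + F\right) = -4 + \left(14 + F\right) \left(14 + 2 F\right)$)
$\frac{1265}{o{\left(-34,-51 \right)}} + \frac{L{\left(55,-36 \right)}}{-1475} = \frac{1265}{-51} + \frac{192 + 2 \left(-36\right)^{2} + 42 \left(-36\right)}{-1475} = 1265 \left(- \frac{1}{51}\right) + \left(192 + 2 \cdot 1296 - 1512\right) \left(- \frac{1}{1475}\right) = - \frac{1265}{51} + \left(192 + 2592 - 1512\right) \left(- \frac{1}{1475}\right) = - \frac{1265}{51} + 1272 \left(- \frac{1}{1475}\right) = - \frac{1265}{51} - \frac{1272}{1475} = - \frac{1930747}{75225}$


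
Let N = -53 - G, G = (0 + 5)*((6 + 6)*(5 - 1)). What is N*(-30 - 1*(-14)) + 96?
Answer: 4784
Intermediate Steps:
G = 240 (G = 5*(12*4) = 5*48 = 240)
N = -293 (N = -53 - 1*240 = -53 - 240 = -293)
N*(-30 - 1*(-14)) + 96 = -293*(-30 - 1*(-14)) + 96 = -293*(-30 + 14) + 96 = -293*(-16) + 96 = 4688 + 96 = 4784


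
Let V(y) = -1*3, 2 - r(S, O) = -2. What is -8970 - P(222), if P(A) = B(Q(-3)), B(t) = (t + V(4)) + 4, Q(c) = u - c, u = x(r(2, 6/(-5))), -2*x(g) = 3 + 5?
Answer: -8970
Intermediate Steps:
r(S, O) = 4 (r(S, O) = 2 - 1*(-2) = 2 + 2 = 4)
x(g) = -4 (x(g) = -(3 + 5)/2 = -½*8 = -4)
V(y) = -3
u = -4
Q(c) = -4 - c
B(t) = 1 + t (B(t) = (t - 3) + 4 = (-3 + t) + 4 = 1 + t)
P(A) = 0 (P(A) = 1 + (-4 - 1*(-3)) = 1 + (-4 + 3) = 1 - 1 = 0)
-8970 - P(222) = -8970 - 1*0 = -8970 + 0 = -8970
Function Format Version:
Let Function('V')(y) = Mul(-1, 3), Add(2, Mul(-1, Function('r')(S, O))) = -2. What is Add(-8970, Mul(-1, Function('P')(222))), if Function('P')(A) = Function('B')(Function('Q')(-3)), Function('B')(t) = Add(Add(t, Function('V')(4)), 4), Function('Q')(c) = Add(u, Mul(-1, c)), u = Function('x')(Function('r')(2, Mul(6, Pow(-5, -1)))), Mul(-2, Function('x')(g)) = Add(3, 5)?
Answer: -8970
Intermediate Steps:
Function('r')(S, O) = 4 (Function('r')(S, O) = Add(2, Mul(-1, -2)) = Add(2, 2) = 4)
Function('x')(g) = -4 (Function('x')(g) = Mul(Rational(-1, 2), Add(3, 5)) = Mul(Rational(-1, 2), 8) = -4)
Function('V')(y) = -3
u = -4
Function('Q')(c) = Add(-4, Mul(-1, c))
Function('B')(t) = Add(1, t) (Function('B')(t) = Add(Add(t, -3), 4) = Add(Add(-3, t), 4) = Add(1, t))
Function('P')(A) = 0 (Function('P')(A) = Add(1, Add(-4, Mul(-1, -3))) = Add(1, Add(-4, 3)) = Add(1, -1) = 0)
Add(-8970, Mul(-1, Function('P')(222))) = Add(-8970, Mul(-1, 0)) = Add(-8970, 0) = -8970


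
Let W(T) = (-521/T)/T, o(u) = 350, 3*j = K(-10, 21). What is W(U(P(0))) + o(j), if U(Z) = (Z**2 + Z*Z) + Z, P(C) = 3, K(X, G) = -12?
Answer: 153829/441 ≈ 348.82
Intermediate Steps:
j = -4 (j = (1/3)*(-12) = -4)
U(Z) = Z + 2*Z**2 (U(Z) = (Z**2 + Z**2) + Z = 2*Z**2 + Z = Z + 2*Z**2)
W(T) = -521/T**2
W(U(P(0))) + o(j) = -521*1/(9*(1 + 2*3)**2) + 350 = -521*1/(9*(1 + 6)**2) + 350 = -521/(3*7)**2 + 350 = -521/21**2 + 350 = -521*1/441 + 350 = -521/441 + 350 = 153829/441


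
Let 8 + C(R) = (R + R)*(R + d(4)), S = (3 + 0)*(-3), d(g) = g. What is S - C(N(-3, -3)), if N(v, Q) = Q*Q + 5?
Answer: -505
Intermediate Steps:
S = -9 (S = 3*(-3) = -9)
N(v, Q) = 5 + Q² (N(v, Q) = Q² + 5 = 5 + Q²)
C(R) = -8 + 2*R*(4 + R) (C(R) = -8 + (R + R)*(R + 4) = -8 + (2*R)*(4 + R) = -8 + 2*R*(4 + R))
S - C(N(-3, -3)) = -9 - (-8 + 2*(5 + (-3)²)² + 8*(5 + (-3)²)) = -9 - (-8 + 2*(5 + 9)² + 8*(5 + 9)) = -9 - (-8 + 2*14² + 8*14) = -9 - (-8 + 2*196 + 112) = -9 - (-8 + 392 + 112) = -9 - 1*496 = -9 - 496 = -505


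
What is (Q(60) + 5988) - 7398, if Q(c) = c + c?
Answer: -1290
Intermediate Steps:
Q(c) = 2*c
(Q(60) + 5988) - 7398 = (2*60 + 5988) - 7398 = (120 + 5988) - 7398 = 6108 - 7398 = -1290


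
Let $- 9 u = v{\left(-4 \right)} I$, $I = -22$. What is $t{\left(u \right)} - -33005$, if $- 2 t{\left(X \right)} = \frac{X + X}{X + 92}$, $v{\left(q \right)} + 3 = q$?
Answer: $\frac{11122762}{337} \approx 33005.0$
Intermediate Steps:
$v{\left(q \right)} = -3 + q$
$u = - \frac{154}{9}$ ($u = - \frac{\left(-3 - 4\right) \left(-22\right)}{9} = - \frac{\left(-7\right) \left(-22\right)}{9} = \left(- \frac{1}{9}\right) 154 = - \frac{154}{9} \approx -17.111$)
$t{\left(X \right)} = - \frac{X}{92 + X}$ ($t{\left(X \right)} = - \frac{\left(X + X\right) \frac{1}{X + 92}}{2} = - \frac{2 X \frac{1}{92 + X}}{2} = - \frac{X}{92 + X}$)
$t{\left(u \right)} - -33005 = \left(-1\right) \left(- \frac{154}{9}\right) \frac{1}{92 - \frac{154}{9}} - -33005 = \left(-1\right) \left(- \frac{154}{9}\right) \frac{1}{\frac{674}{9}} + 33005 = \left(-1\right) \left(- \frac{154}{9}\right) \frac{9}{674} + 33005 = \frac{77}{337} + 33005 = \frac{11122762}{337}$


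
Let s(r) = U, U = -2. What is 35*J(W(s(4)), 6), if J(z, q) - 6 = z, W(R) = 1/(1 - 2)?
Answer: 175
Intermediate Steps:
s(r) = -2
W(R) = -1 (W(R) = 1/(-1) = -1)
J(z, q) = 6 + z
35*J(W(s(4)), 6) = 35*(6 - 1) = 35*5 = 175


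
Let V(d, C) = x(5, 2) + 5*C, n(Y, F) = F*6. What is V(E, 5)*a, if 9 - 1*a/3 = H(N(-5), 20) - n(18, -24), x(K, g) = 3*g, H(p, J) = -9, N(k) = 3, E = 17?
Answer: -11718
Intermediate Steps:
n(Y, F) = 6*F
V(d, C) = 6 + 5*C (V(d, C) = 3*2 + 5*C = 6 + 5*C)
a = -378 (a = 27 - 3*(-9 - 6*(-24)) = 27 - 3*(-9 - 1*(-144)) = 27 - 3*(-9 + 144) = 27 - 3*135 = 27 - 405 = -378)
V(E, 5)*a = (6 + 5*5)*(-378) = (6 + 25)*(-378) = 31*(-378) = -11718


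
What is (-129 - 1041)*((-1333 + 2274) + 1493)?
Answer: -2847780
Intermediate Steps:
(-129 - 1041)*((-1333 + 2274) + 1493) = -1170*(941 + 1493) = -1170*2434 = -2847780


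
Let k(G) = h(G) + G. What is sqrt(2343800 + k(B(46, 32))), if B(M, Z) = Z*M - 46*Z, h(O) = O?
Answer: 10*sqrt(23438) ≈ 1530.9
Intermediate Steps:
B(M, Z) = -46*Z + M*Z (B(M, Z) = M*Z - 46*Z = -46*Z + M*Z)
k(G) = 2*G (k(G) = G + G = 2*G)
sqrt(2343800 + k(B(46, 32))) = sqrt(2343800 + 2*(32*(-46 + 46))) = sqrt(2343800 + 2*(32*0)) = sqrt(2343800 + 2*0) = sqrt(2343800 + 0) = sqrt(2343800) = 10*sqrt(23438)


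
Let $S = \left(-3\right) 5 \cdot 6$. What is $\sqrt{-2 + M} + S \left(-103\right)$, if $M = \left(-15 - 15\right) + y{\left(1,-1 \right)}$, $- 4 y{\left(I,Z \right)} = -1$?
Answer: $9270 + \frac{i \sqrt{127}}{2} \approx 9270.0 + 5.6347 i$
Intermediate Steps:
$y{\left(I,Z \right)} = \frac{1}{4}$ ($y{\left(I,Z \right)} = \left(- \frac{1}{4}\right) \left(-1\right) = \frac{1}{4}$)
$S = -90$ ($S = \left(-15\right) 6 = -90$)
$M = - \frac{119}{4}$ ($M = \left(-15 - 15\right) + \frac{1}{4} = -30 + \frac{1}{4} = - \frac{119}{4} \approx -29.75$)
$\sqrt{-2 + M} + S \left(-103\right) = \sqrt{-2 - \frac{119}{4}} - -9270 = \sqrt{- \frac{127}{4}} + 9270 = \frac{i \sqrt{127}}{2} + 9270 = 9270 + \frac{i \sqrt{127}}{2}$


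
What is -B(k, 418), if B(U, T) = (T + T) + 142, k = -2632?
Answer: -978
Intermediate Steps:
B(U, T) = 142 + 2*T (B(U, T) = 2*T + 142 = 142 + 2*T)
-B(k, 418) = -(142 + 2*418) = -(142 + 836) = -1*978 = -978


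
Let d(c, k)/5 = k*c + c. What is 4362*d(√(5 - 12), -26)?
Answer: -545250*I*√7 ≈ -1.4426e+6*I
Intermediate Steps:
d(c, k) = 5*c + 5*c*k (d(c, k) = 5*(k*c + c) = 5*(c*k + c) = 5*(c + c*k) = 5*c + 5*c*k)
4362*d(√(5 - 12), -26) = 4362*(5*√(5 - 12)*(1 - 26)) = 4362*(5*√(-7)*(-25)) = 4362*(5*(I*√7)*(-25)) = 4362*(-125*I*√7) = -545250*I*√7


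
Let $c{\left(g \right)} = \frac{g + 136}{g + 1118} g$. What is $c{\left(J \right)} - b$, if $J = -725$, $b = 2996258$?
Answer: $- \frac{1177102369}{393} \approx -2.9952 \cdot 10^{6}$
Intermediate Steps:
$c{\left(g \right)} = \frac{g \left(136 + g\right)}{1118 + g}$ ($c{\left(g \right)} = \frac{136 + g}{1118 + g} g = \frac{g \left(136 + g\right)}{1118 + g}$)
$c{\left(J \right)} - b = - \frac{725 \left(136 - 725\right)}{1118 - 725} - 2996258 = \left(-725\right) \frac{1}{393} \left(-589\right) - 2996258 = \frac{427025}{393} - 2996258 = - \frac{1177102369}{393}$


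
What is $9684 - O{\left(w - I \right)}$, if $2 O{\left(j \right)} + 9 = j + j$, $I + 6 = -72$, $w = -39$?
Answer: $\frac{19299}{2} \approx 9649.5$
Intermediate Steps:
$I = -78$ ($I = -6 - 72 = -78$)
$O{\left(j \right)} = - \frac{9}{2} + j$ ($O{\left(j \right)} = - \frac{9}{2} + \frac{j + j}{2} = - \frac{9}{2} + \frac{2 j}{2} = - \frac{9}{2} + j$)
$9684 - O{\left(w - I \right)} = 9684 - \left(- \frac{9}{2} - -39\right) = 9684 - \left(- \frac{9}{2} + \left(-39 + 78\right)\right) = 9684 - \left(- \frac{9}{2} + 39\right) = 9684 - \frac{69}{2} = \frac{19299}{2}$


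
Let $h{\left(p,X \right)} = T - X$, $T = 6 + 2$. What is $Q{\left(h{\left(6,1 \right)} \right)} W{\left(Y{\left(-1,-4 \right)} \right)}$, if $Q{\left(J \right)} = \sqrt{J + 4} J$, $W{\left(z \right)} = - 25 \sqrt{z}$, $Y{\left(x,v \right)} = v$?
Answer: $- 350 i \sqrt{11} \approx - 1160.8 i$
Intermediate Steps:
$T = 8$
$h{\left(p,X \right)} = 8 - X$
$Q{\left(J \right)} = J \sqrt{4 + J}$ ($Q{\left(J \right)} = \sqrt{4 + J} J = J \sqrt{4 + J}$)
$Q{\left(h{\left(6,1 \right)} \right)} W{\left(Y{\left(-1,-4 \right)} \right)} = \left(8 - 1\right) \sqrt{4 + \left(8 - 1\right)} \left(- 25 \sqrt{-4}\right) = \left(8 - 1\right) \sqrt{4 + \left(8 - 1\right)} \left(- 25 \cdot 2 i\right) = 7 \sqrt{4 + 7} \left(- 50 i\right) = 7 \sqrt{11} \left(- 50 i\right) = - 350 i \sqrt{11}$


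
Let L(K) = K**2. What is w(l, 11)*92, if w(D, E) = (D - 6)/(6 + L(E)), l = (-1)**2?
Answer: -460/127 ≈ -3.6220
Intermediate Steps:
l = 1
w(D, E) = (-6 + D)/(6 + E**2) (w(D, E) = (D - 6)/(6 + E**2) = (-6 + D)/(6 + E**2))
w(l, 11)*92 = ((-6 + 1)/(6 + 11**2))*92 = (-5/(6 + 121))*92 = (-5/127)*92 = ((1/127)*(-5))*92 = -5/127*92 = -460/127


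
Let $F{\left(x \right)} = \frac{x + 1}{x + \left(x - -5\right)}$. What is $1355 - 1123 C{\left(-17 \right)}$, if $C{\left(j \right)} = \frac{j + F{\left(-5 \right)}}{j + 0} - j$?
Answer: $- \frac{1598523}{85} \approx -18806.0$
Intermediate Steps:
$F{\left(x \right)} = \frac{1 + x}{5 + 2 x}$ ($F{\left(x \right)} = \frac{1 + x}{x + \left(x + 5\right)} = \frac{1 + x}{x + \left(5 + x\right)} = \frac{1 + x}{5 + 2 x}$)
$C{\left(j \right)} = - j + \frac{\frac{4}{5} + j}{j}$ ($C{\left(j \right)} = \frac{j + \frac{1 - 5}{5 + 2 \left(-5\right)}}{j + 0} - j = \frac{j + \frac{1}{5 - 10} \left(-4\right)}{j} - j = \frac{j + \frac{1}{-5} \left(-4\right)}{j} - j = \frac{j - - \frac{4}{5}}{j} - j = \frac{j + \frac{4}{5}}{j} - j = \frac{\frac{4}{5} + j}{j} - j = - j + \frac{\frac{4}{5} + j}{j}$)
$1355 - 1123 C{\left(-17 \right)} = 1355 - 1123 \left(1 - -17 + \frac{4}{5 \left(-17\right)}\right) = 1355 - 1123 \left(1 + 17 + \frac{4}{5} \left(- \frac{1}{17}\right)\right) = 1355 - 1123 \left(1 + 17 - \frac{4}{85}\right) = 1355 - \frac{1713698}{85} = - \frac{1598523}{85}$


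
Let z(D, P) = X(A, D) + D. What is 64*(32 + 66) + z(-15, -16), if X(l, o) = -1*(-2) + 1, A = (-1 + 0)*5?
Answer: 6260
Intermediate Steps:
A = -5 (A = -1*5 = -5)
X(l, o) = 3 (X(l, o) = 2 + 1 = 3)
z(D, P) = 3 + D
64*(32 + 66) + z(-15, -16) = 64*(32 + 66) + (3 - 15) = 64*98 - 12 = 6272 - 12 = 6260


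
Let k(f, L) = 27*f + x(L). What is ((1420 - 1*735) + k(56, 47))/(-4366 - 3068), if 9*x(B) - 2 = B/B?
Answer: -3296/11151 ≈ -0.29558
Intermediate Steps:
x(B) = 1/3 (x(B) = 2/9 + (B/B)/9 = 2/9 + (1/9)*1 = 2/9 + 1/9 = 1/3)
k(f, L) = 1/3 + 27*f (k(f, L) = 27*f + 1/3 = 1/3 + 27*f)
((1420 - 1*735) + k(56, 47))/(-4366 - 3068) = ((1420 - 1*735) + (1/3 + 27*56))/(-4366 - 3068) = ((1420 - 735) + (1/3 + 1512))/(-7434) = (685 + 4537/3)*(-1/7434) = (6592/3)*(-1/7434) = -3296/11151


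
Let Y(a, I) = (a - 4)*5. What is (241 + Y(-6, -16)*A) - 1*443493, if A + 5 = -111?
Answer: -437452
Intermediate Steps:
A = -116 (A = -5 - 111 = -116)
Y(a, I) = -20 + 5*a (Y(a, I) = (-4 + a)*5 = -20 + 5*a)
(241 + Y(-6, -16)*A) - 1*443493 = (241 + (-20 + 5*(-6))*(-116)) - 1*443493 = (241 + (-20 - 30)*(-116)) - 443493 = (241 - 50*(-116)) - 443493 = (241 + 5800) - 443493 = 6041 - 443493 = -437452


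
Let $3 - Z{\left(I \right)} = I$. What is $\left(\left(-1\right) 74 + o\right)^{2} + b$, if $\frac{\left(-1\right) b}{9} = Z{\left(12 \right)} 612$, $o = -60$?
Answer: $67528$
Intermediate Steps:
$Z{\left(I \right)} = 3 - I$
$b = 49572$ ($b = - 9 \left(3 - 12\right) 612 = - 9 \left(\left(-9\right) 612\right) = \left(-9\right) \left(-5508\right) = 49572$)
$\left(\left(-1\right) 74 + o\right)^{2} + b = \left(\left(-1\right) 74 - 60\right)^{2} + 49572 = \left(-74 - 60\right)^{2} + 49572 = \left(-134\right)^{2} + 49572 = 17956 + 49572 = 67528$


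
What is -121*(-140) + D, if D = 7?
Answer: 16947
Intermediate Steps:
-121*(-140) + D = -121*(-140) + 7 = 16940 + 7 = 16947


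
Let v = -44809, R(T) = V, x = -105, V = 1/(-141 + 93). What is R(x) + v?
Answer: -2150833/48 ≈ -44809.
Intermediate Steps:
V = -1/48 (V = 1/(-48) = -1/48 ≈ -0.020833)
R(T) = -1/48
R(x) + v = -1/48 - 44809 = -2150833/48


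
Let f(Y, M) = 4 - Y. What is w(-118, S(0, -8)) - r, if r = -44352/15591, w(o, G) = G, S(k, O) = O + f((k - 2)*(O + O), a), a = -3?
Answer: -172308/5197 ≈ -33.155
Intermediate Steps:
S(k, O) = 4 + O - 2*O*(-2 + k) (S(k, O) = O + (4 - (k - 2)*(O + O)) = O + (4 - (-2 + k)*2*O) = O + (4 - 2*O*(-2 + k)) = 4 + O - 2*O*(-2 + k))
r = -14784/5197 (r = -44352*1/15591 = -14784/5197 ≈ -2.8447)
w(-118, S(0, -8)) - r = (4 - 8 - 2*(-8)*(-2 + 0)) - 1*(-14784/5197) = (4 - 8 - 2*(-8)*(-2)) + 14784/5197 = (4 - 8 - 32) + 14784/5197 = -36 + 14784/5197 = -172308/5197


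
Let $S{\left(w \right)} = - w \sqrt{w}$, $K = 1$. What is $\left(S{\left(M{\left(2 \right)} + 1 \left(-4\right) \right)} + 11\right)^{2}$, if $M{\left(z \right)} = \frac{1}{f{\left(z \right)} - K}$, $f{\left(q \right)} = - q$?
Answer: $\frac{1070}{27} + \frac{286 i \sqrt{39}}{9} \approx 39.63 + 198.45 i$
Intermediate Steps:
$M{\left(z \right)} = \frac{1}{-1 - z}$ ($M{\left(z \right)} = \frac{1}{- z - 1} = \frac{1}{-1 - z}$)
$S{\left(w \right)} = - w^{\frac{3}{2}}$
$\left(S{\left(M{\left(2 \right)} + 1 \left(-4\right) \right)} + 11\right)^{2} = \left(- \left(- \frac{1}{1 + 2} + 1 \left(-4\right)\right)^{\frac{3}{2}} + 11\right)^{2} = \left(- \left(- \frac{1}{3} - 4\right)^{\frac{3}{2}} + 11\right)^{2} = \left(- \left(- \frac{13}{3}\right)^{\frac{3}{2}} + 11\right)^{2} = \left(- \frac{\left(-13\right) i \sqrt{39}}{9} + 11\right)^{2} = \left(\frac{13 i \sqrt{39}}{9} + 11\right)^{2} = \left(11 + \frac{13 i \sqrt{39}}{9}\right)^{2}$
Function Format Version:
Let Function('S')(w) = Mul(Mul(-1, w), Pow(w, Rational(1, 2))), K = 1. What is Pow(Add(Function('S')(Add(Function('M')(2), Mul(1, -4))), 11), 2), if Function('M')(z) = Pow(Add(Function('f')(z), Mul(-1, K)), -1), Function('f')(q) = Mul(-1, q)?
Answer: Add(Rational(1070, 27), Mul(Rational(286, 9), I, Pow(39, Rational(1, 2)))) ≈ Add(39.630, Mul(198.45, I))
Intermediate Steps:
Function('M')(z) = Pow(Add(-1, Mul(-1, z)), -1) (Function('M')(z) = Pow(Add(Mul(-1, z), Mul(-1, 1)), -1) = Pow(Add(Mul(-1, z), -1), -1) = Pow(Add(-1, Mul(-1, z)), -1))
Function('S')(w) = Mul(-1, Pow(w, Rational(3, 2)))
Pow(Add(Function('S')(Add(Function('M')(2), Mul(1, -4))), 11), 2) = Pow(Add(Mul(-1, Pow(Add(Mul(-1, Pow(Add(1, 2), -1)), Mul(1, -4)), Rational(3, 2))), 11), 2) = Pow(Add(Mul(-1, Pow(Add(Mul(-1, Pow(3, -1)), -4), Rational(3, 2))), 11), 2) = Pow(Add(Mul(-1, Pow(Add(Mul(-1, Rational(1, 3)), -4), Rational(3, 2))), 11), 2) = Pow(Add(Mul(-1, Pow(Add(Rational(-1, 3), -4), Rational(3, 2))), 11), 2) = Pow(Add(Mul(-1, Pow(Rational(-13, 3), Rational(3, 2))), 11), 2) = Pow(Add(Mul(-1, Mul(Rational(-13, 9), I, Pow(39, Rational(1, 2)))), 11), 2) = Pow(Add(Mul(Rational(13, 9), I, Pow(39, Rational(1, 2))), 11), 2) = Pow(Add(11, Mul(Rational(13, 9), I, Pow(39, Rational(1, 2)))), 2)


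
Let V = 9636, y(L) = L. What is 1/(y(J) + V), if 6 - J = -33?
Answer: 1/9675 ≈ 0.00010336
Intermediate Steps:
J = 39 (J = 6 - 1*(-33) = 6 + 33 = 39)
1/(y(J) + V) = 1/(39 + 9636) = 1/9675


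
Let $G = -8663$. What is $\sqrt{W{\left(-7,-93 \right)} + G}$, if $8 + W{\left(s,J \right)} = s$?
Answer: $i \sqrt{8678} \approx 93.156 i$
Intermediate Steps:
$W{\left(s,J \right)} = -8 + s$
$\sqrt{W{\left(-7,-93 \right)} + G} = \sqrt{\left(-8 - 7\right) - 8663} = \sqrt{-15 - 8663} = \sqrt{-8678} = i \sqrt{8678}$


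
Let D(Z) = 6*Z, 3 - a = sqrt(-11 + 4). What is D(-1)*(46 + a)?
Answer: -294 + 6*I*sqrt(7) ≈ -294.0 + 15.875*I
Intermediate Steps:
a = 3 - I*sqrt(7) (a = 3 - sqrt(-11 + 4) = 3 - sqrt(-7) = 3 - I*sqrt(7) ≈ 3.0 - 2.6458*I)
D(-1)*(46 + a) = (6*(-1))*(46 + (3 - I*sqrt(7))) = -6*(49 - I*sqrt(7)) = -294 + 6*I*sqrt(7)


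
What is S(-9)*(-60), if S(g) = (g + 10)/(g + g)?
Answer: 10/3 ≈ 3.3333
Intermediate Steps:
S(g) = (10 + g)/(2*g) (S(g) = (10 + g)/((2*g)) = (10 + g)*(1/(2*g)) = (10 + g)/(2*g))
S(-9)*(-60) = ((½)*(10 - 9)/(-9))*(-60) = ((½)*(-⅑)*1)*(-60) = -1/18*(-60) = 10/3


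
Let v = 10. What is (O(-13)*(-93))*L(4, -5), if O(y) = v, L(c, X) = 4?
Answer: -3720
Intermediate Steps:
O(y) = 10
(O(-13)*(-93))*L(4, -5) = (10*(-93))*4 = -930*4 = -3720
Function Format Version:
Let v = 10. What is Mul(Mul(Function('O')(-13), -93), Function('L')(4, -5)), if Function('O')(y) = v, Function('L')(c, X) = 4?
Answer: -3720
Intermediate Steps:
Function('O')(y) = 10
Mul(Mul(Function('O')(-13), -93), Function('L')(4, -5)) = Mul(Mul(10, -93), 4) = Mul(-930, 4) = -3720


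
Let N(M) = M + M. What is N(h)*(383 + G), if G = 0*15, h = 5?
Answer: 3830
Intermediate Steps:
N(M) = 2*M
G = 0
N(h)*(383 + G) = (2*5)*(383 + 0) = 10*383 = 3830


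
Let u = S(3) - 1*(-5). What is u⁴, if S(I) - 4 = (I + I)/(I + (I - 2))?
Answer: 194481/16 ≈ 12155.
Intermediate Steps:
S(I) = 4 + 2*I/(-2 + 2*I) (S(I) = 4 + (I + I)/(I + (I - 2)) = 4 + (2*I)/(I + (-2 + I)) = 4 + (2*I)/(-2 + 2*I) = 4 + 2*I/(-2 + 2*I))
u = 21/2 (u = (-4 + 5*3)/(-1 + 3) - 1*(-5) = (-4 + 15)/2 + 5 = (½)*11 + 5 = 11/2 + 5 = 21/2 ≈ 10.500)
u⁴ = (21/2)⁴ = 194481/16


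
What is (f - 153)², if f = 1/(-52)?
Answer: 63313849/2704 ≈ 23415.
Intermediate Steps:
f = -1/52 ≈ -0.019231
(f - 153)² = (-1/52 - 153)² = (-7957/52)² = 63313849/2704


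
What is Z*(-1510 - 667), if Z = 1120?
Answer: -2438240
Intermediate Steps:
Z*(-1510 - 667) = 1120*(-1510 - 667) = 1120*(-2177) = -2438240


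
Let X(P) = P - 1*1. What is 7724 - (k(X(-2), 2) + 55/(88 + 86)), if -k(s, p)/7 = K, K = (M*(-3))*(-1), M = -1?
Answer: 1340267/174 ≈ 7702.7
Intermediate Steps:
X(P) = -1 + P (X(P) = P - 1 = -1 + P)
K = -3 (K = -1*(-3)*(-1) = 3*(-1) = -3)
k(s, p) = 21 (k(s, p) = -7*(-3) = 21)
7724 - (k(X(-2), 2) + 55/(88 + 86)) = 7724 - (21 + 55/(88 + 86)) = 7724 - (21 + 55/174) = 7724 - 1*3709/174 = 7724 - 3709/174 = 1340267/174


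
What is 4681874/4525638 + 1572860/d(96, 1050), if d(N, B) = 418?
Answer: 1780038002003/472929171 ≈ 3763.9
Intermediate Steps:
4681874/4525638 + 1572860/d(96, 1050) = 4681874/4525638 + 1572860/418 = 4681874*(1/4525638) + 1572860*(1/418) = 2340937/2262819 + 786430/209 = 1780038002003/472929171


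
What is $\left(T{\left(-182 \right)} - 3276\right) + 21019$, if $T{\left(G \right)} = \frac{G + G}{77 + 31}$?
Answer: $\frac{478970}{27} \approx 17740.0$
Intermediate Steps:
$T{\left(G \right)} = \frac{G}{54}$ ($T{\left(G \right)} = \frac{2 G}{108} = 2 G \frac{1}{108} = \frac{G}{54}$)
$\left(T{\left(-182 \right)} - 3276\right) + 21019 = \left(\frac{1}{54} \left(-182\right) - 3276\right) + 21019 = \left(- \frac{91}{27} - 3276\right) + 21019 = - \frac{88543}{27} + 21019 = \frac{478970}{27}$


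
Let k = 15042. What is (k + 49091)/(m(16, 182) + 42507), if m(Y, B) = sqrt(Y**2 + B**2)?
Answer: 2726101431/1806811669 - 128266*sqrt(8345)/1806811669 ≈ 1.5023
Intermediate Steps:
m(Y, B) = sqrt(B**2 + Y**2)
(k + 49091)/(m(16, 182) + 42507) = (15042 + 49091)/(sqrt(182**2 + 16**2) + 42507) = 64133/(sqrt(33124 + 256) + 42507) = 64133/(sqrt(33380) + 42507) = 64133/(2*sqrt(8345) + 42507) = 64133/(42507 + 2*sqrt(8345))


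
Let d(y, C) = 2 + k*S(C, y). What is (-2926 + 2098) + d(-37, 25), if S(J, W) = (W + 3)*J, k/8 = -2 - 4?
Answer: 39974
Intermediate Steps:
k = -48 (k = 8*(-2 - 4) = 8*(-6) = -48)
S(J, W) = J*(3 + W) (S(J, W) = (3 + W)*J = J*(3 + W))
d(y, C) = 2 - 48*C*(3 + y)
(-2926 + 2098) + d(-37, 25) = (-2926 + 2098) + (2 - 48*25*(3 - 37)) = -828 + (2 - 48*25*(-34)) = -828 + (2 + 40800) = -828 + 40802 = 39974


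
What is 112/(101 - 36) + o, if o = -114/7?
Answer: -6626/455 ≈ -14.563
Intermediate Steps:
o = -114/7 (o = -114*⅐ = -114/7 ≈ -16.286)
112/(101 - 36) + o = 112/(101 - 36) - 114/7 = 112/65 - 114/7 = -6626/455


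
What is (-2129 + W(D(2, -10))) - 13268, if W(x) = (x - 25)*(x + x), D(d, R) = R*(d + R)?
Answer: -6597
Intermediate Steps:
D(d, R) = R*(R + d)
W(x) = 2*x*(-25 + x) (W(x) = (-25 + x)*(2*x) = 2*x*(-25 + x))
(-2129 + W(D(2, -10))) - 13268 = (-2129 + 2*(-10*(-10 + 2))*(-25 - 10*(-10 + 2))) - 13268 = (-2129 + 2*(-10*(-8))*(-25 - 10*(-8))) - 13268 = (-2129 + 2*80*(-25 + 80)) - 13268 = (-2129 + 2*80*55) - 13268 = (-2129 + 8800) - 13268 = 6671 - 13268 = -6597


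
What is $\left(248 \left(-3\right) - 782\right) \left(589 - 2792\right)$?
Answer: $3361778$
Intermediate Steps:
$\left(248 \left(-3\right) - 782\right) \left(589 - 2792\right) = \left(-744 - 782\right) \left(-2203\right) = \left(-1526\right) \left(-2203\right) = 3361778$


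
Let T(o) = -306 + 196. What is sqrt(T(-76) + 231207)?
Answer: sqrt(231097) ≈ 480.73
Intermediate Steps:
T(o) = -110
sqrt(T(-76) + 231207) = sqrt(-110 + 231207) = sqrt(231097)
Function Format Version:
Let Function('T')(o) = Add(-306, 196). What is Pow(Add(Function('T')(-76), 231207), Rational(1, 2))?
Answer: Pow(231097, Rational(1, 2)) ≈ 480.73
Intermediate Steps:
Function('T')(o) = -110
Pow(Add(Function('T')(-76), 231207), Rational(1, 2)) = Pow(Add(-110, 231207), Rational(1, 2)) = Pow(231097, Rational(1, 2))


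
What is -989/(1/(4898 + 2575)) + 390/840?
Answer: -206942303/28 ≈ -7.3908e+6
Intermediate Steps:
-989/(1/(4898 + 2575)) + 390/840 = -989/(1/7473) + 390*(1/840) = -989/1/7473 + 13/28 = -989*7473 + 13/28 = -7390797 + 13/28 = -206942303/28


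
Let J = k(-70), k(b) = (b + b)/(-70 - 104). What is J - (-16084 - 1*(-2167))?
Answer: 1210849/87 ≈ 13918.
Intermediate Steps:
k(b) = -b/87 (k(b) = (2*b)/(-174) = (2*b)*(-1/174) = -b/87)
J = 70/87 (J = -1/87*(-70) = 70/87 ≈ 0.80460)
J - (-16084 - 1*(-2167)) = 70/87 - (-16084 - 1*(-2167)) = 70/87 - (-16084 + 2167) = 70/87 - 1*(-13917) = 70/87 + 13917 = 1210849/87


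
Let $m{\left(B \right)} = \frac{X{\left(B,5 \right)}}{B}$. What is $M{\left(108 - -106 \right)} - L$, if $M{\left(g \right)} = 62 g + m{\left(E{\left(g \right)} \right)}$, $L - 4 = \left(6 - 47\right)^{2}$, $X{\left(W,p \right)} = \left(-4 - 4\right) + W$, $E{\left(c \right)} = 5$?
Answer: $\frac{57912}{5} \approx 11582.0$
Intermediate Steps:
$X{\left(W,p \right)} = -8 + W$
$L = 1685$ ($L = 4 + \left(6 - 47\right)^{2} = 4 + \left(-41\right)^{2} = 4 + 1681 = 1685$)
$m{\left(B \right)} = \frac{-8 + B}{B}$
$M{\left(g \right)} = - \frac{3}{5} + 62 g$ ($M{\left(g \right)} = 62 g + \frac{-8 + 5}{5} = 62 g + \frac{1}{5} \left(-3\right) = 62 g - \frac{3}{5} = - \frac{3}{5} + 62 g$)
$M{\left(108 - -106 \right)} - L = \left(- \frac{3}{5} + 62 \left(108 - -106\right)\right) - 1685 = \left(- \frac{3}{5} + 62 \left(108 + 106\right)\right) - 1685 = \left(- \frac{3}{5} + 62 \cdot 214\right) - 1685 = \left(- \frac{3}{5} + 13268\right) - 1685 = \frac{66337}{5} - 1685 = \frac{57912}{5}$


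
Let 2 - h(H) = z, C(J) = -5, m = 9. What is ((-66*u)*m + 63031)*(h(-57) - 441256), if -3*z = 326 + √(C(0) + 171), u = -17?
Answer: -96781551244/3 + 73129*√166/3 ≈ -3.2260e+10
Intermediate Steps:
z = -326/3 - √166/3 (z = -(326 + √(-5 + 171))/3 = -(326 + √166)/3 = -326/3 - √166/3 ≈ -112.96)
h(H) = 332/3 + √166/3 (h(H) = 2 - (-326/3 - √166/3) = 2 + (326/3 + √166/3) = 332/3 + √166/3)
((-66*u)*m + 63031)*(h(-57) - 441256) = (-66*(-17)*9 + 63031)*((332/3 + √166/3) - 441256) = (1122*9 + 63031)*(-1323436/3 + √166/3) = (10098 + 63031)*(-1323436/3 + √166/3) = 73129*(-1323436/3 + √166/3) = -96781551244/3 + 73129*√166/3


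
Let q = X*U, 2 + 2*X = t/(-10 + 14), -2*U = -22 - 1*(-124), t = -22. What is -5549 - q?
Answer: -22961/4 ≈ -5740.3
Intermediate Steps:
U = -51 (U = -(-22 - 1*(-124))/2 = -(-22 + 124)/2 = -½*102 = -51)
X = -15/4 (X = -1 + (-22/(-10 + 14))/2 = -1 + (-22/4)/2 = -1 + (-22*¼)/2 = -1 + (½)*(-11/2) = -1 - 11/4 = -15/4 ≈ -3.7500)
q = 765/4 (q = -15/4*(-51) = 765/4 ≈ 191.25)
-5549 - q = -5549 - 1*765/4 = -5549 - 765/4 = -22961/4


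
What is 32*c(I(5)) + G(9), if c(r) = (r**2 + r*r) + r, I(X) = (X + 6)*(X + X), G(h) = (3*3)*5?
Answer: 777965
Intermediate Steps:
G(h) = 45 (G(h) = 9*5 = 45)
I(X) = 2*X*(6 + X) (I(X) = (6 + X)*(2*X) = 2*X*(6 + X))
c(r) = r + 2*r**2 (c(r) = (r**2 + r**2) + r = 2*r**2 + r = r + 2*r**2)
32*c(I(5)) + G(9) = 32*((2*5*(6 + 5))*(1 + 2*(2*5*(6 + 5)))) + 45 = 32*((2*5*11)*(1 + 2*(2*5*11))) + 45 = 32*(110*(1 + 2*110)) + 45 = 32*(110*(1 + 220)) + 45 = 32*(110*221) + 45 = 32*24310 + 45 = 777920 + 45 = 777965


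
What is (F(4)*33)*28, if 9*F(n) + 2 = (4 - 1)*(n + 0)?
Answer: 3080/3 ≈ 1026.7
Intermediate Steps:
F(n) = -2/9 + n/3 (F(n) = -2/9 + ((4 - 1)*(n + 0))/9 = -2/9 + (3*n)/9 = -2/9 + n/3)
(F(4)*33)*28 = ((-2/9 + (⅓)*4)*33)*28 = ((-2/9 + 4/3)*33)*28 = ((10/9)*33)*28 = (110/3)*28 = 3080/3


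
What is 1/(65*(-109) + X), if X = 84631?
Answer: 1/77546 ≈ 1.2896e-5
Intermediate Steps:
1/(65*(-109) + X) = 1/(65*(-109) + 84631) = 1/(-7085 + 84631) = 1/77546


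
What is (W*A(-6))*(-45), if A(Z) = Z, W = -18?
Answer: -4860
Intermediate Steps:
(W*A(-6))*(-45) = -18*(-6)*(-45) = 108*(-45) = -4860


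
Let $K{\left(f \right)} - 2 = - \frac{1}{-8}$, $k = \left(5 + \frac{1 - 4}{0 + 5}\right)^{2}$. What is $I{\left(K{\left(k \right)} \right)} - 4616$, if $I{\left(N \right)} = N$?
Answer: $- \frac{36911}{8} \approx -4613.9$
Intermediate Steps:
$k = \frac{484}{25}$ ($k = \left(5 - \frac{3}{5}\right)^{2} = \left(\frac{22}{5}\right)^{2} = \frac{484}{25} \approx 19.36$)
$K{\left(f \right)} = \frac{17}{8}$ ($K{\left(f \right)} = 2 - \frac{1}{-8} = 2 - - \frac{1}{8} = 2 + \frac{1}{8} = \frac{17}{8}$)
$I{\left(K{\left(k \right)} \right)} - 4616 = \frac{17}{8} - 4616 = - \frac{36911}{8}$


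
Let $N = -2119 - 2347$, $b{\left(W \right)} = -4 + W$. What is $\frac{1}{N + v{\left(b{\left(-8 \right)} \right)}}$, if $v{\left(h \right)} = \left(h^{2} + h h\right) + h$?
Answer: $- \frac{1}{4190} \approx -0.00023866$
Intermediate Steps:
$N = -4466$
$v{\left(h \right)} = h + 2 h^{2}$ ($v{\left(h \right)} = \left(h^{2} + h^{2}\right) + h = 2 h^{2} + h = h + 2 h^{2}$)
$\frac{1}{N + v{\left(b{\left(-8 \right)} \right)}} = \frac{1}{-4466 + \left(-4 - 8\right) \left(1 + 2 \left(-4 - 8\right)\right)} = \frac{1}{-4466 - 12 \left(1 + 2 \left(-12\right)\right)} = \frac{1}{-4466 - 12 \left(1 - 24\right)} = \frac{1}{-4466 - -276} = \frac{1}{-4466 + 276} = \frac{1}{-4190} = - \frac{1}{4190}$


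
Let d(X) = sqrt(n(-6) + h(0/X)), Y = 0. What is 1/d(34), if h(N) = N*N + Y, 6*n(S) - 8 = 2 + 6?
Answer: sqrt(6)/4 ≈ 0.61237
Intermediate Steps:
n(S) = 8/3 (n(S) = 4/3 + (2 + 6)/6 = 4/3 + (1/6)*8 = 4/3 + 4/3 = 8/3)
h(N) = N**2 (h(N) = N*N + 0 = N**2 + 0 = N**2)
d(X) = 2*sqrt(6)/3 (d(X) = sqrt(8/3 + (0/X)**2) = sqrt(8/3 + 0**2) = sqrt(8/3 + 0) = sqrt(8/3) = 2*sqrt(6)/3)
1/d(34) = 1/(2*sqrt(6)/3) = sqrt(6)/4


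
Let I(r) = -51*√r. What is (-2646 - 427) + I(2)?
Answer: -3073 - 51*√2 ≈ -3145.1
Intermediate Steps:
(-2646 - 427) + I(2) = (-2646 - 427) - 51*√2 = -3073 - 51*√2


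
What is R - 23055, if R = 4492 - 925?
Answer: -19488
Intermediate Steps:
R = 3567
R - 23055 = 3567 - 23055 = -19488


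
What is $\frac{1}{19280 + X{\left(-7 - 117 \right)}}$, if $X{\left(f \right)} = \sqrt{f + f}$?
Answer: $\frac{2410}{46464831} - \frac{i \sqrt{62}}{185859324} \approx 5.1867 \cdot 10^{-5} - 4.2365 \cdot 10^{-8} i$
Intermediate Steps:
$X{\left(f \right)} = \sqrt{2} \sqrt{f}$ ($X{\left(f \right)} = \sqrt{2 f} = \sqrt{2} \sqrt{f}$)
$\frac{1}{19280 + X{\left(-7 - 117 \right)}} = \frac{1}{19280 + \sqrt{2} \sqrt{-7 - 117}} = \frac{1}{19280 + \sqrt{2} \sqrt{-124}} = \frac{1}{19280 + \sqrt{2} \cdot 2 i \sqrt{31}} = \frac{1}{19280 + 2 i \sqrt{62}}$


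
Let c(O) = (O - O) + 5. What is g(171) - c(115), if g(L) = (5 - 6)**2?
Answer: -4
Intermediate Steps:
g(L) = 1 (g(L) = (-1)**2 = 1)
c(O) = 5 (c(O) = 0 + 5 = 5)
g(171) - c(115) = 1 - 1*5 = 1 - 5 = -4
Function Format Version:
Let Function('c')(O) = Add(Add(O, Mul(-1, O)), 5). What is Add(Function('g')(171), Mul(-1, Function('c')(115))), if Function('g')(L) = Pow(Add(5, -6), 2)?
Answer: -4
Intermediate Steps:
Function('g')(L) = 1 (Function('g')(L) = Pow(-1, 2) = 1)
Function('c')(O) = 5 (Function('c')(O) = Add(0, 5) = 5)
Add(Function('g')(171), Mul(-1, Function('c')(115))) = Add(1, Mul(-1, 5)) = Add(1, -5) = -4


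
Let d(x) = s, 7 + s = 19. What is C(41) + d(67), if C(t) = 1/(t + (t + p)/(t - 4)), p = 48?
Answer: 19309/1606 ≈ 12.023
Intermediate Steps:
s = 12 (s = -7 + 19 = 12)
d(x) = 12
C(t) = 1/(t + (48 + t)/(-4 + t)) (C(t) = 1/(t + (t + 48)/(t - 4)) = 1/(t + (48 + t)/(-4 + t)))
C(41) + d(67) = (-4 + 41)/(48 + 41² - 3*41) + 12 = 37/(48 + 1681 - 123) + 12 = 37/1606 + 12 = 19309/1606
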